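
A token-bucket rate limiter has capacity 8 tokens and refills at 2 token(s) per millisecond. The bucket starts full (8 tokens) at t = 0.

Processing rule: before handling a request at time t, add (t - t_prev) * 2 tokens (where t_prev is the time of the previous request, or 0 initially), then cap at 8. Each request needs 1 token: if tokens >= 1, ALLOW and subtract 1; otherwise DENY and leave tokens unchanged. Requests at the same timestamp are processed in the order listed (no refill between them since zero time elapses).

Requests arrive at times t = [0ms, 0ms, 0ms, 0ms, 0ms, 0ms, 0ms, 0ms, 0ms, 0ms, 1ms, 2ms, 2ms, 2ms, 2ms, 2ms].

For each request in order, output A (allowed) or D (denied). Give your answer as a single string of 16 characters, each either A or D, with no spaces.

Answer: AAAAAAAADDAAAADD

Derivation:
Simulating step by step:
  req#1 t=0ms: ALLOW
  req#2 t=0ms: ALLOW
  req#3 t=0ms: ALLOW
  req#4 t=0ms: ALLOW
  req#5 t=0ms: ALLOW
  req#6 t=0ms: ALLOW
  req#7 t=0ms: ALLOW
  req#8 t=0ms: ALLOW
  req#9 t=0ms: DENY
  req#10 t=0ms: DENY
  req#11 t=1ms: ALLOW
  req#12 t=2ms: ALLOW
  req#13 t=2ms: ALLOW
  req#14 t=2ms: ALLOW
  req#15 t=2ms: DENY
  req#16 t=2ms: DENY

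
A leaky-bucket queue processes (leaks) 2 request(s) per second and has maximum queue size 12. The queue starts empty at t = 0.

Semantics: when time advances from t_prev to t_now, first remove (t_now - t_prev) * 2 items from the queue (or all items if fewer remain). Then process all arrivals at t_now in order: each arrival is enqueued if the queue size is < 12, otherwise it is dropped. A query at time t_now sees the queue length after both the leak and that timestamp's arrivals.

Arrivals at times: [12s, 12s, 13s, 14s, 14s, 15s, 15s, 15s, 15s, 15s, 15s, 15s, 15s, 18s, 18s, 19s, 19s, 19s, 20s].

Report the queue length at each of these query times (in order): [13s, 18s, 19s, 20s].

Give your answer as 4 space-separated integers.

Queue lengths at query times:
  query t=13s: backlog = 1
  query t=18s: backlog = 4
  query t=19s: backlog = 5
  query t=20s: backlog = 4

Answer: 1 4 5 4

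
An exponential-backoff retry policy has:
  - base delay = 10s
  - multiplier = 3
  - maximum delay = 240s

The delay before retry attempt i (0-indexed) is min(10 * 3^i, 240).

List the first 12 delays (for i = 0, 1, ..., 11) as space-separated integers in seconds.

Computing each delay:
  i=0: min(10*3^0, 240) = 10
  i=1: min(10*3^1, 240) = 30
  i=2: min(10*3^2, 240) = 90
  i=3: min(10*3^3, 240) = 240
  i=4: min(10*3^4, 240) = 240
  i=5: min(10*3^5, 240) = 240
  i=6: min(10*3^6, 240) = 240
  i=7: min(10*3^7, 240) = 240
  i=8: min(10*3^8, 240) = 240
  i=9: min(10*3^9, 240) = 240
  i=10: min(10*3^10, 240) = 240
  i=11: min(10*3^11, 240) = 240

Answer: 10 30 90 240 240 240 240 240 240 240 240 240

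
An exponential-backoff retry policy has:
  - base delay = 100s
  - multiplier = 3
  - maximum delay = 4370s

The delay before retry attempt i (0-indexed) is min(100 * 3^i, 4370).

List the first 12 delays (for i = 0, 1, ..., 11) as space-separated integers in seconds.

Computing each delay:
  i=0: min(100*3^0, 4370) = 100
  i=1: min(100*3^1, 4370) = 300
  i=2: min(100*3^2, 4370) = 900
  i=3: min(100*3^3, 4370) = 2700
  i=4: min(100*3^4, 4370) = 4370
  i=5: min(100*3^5, 4370) = 4370
  i=6: min(100*3^6, 4370) = 4370
  i=7: min(100*3^7, 4370) = 4370
  i=8: min(100*3^8, 4370) = 4370
  i=9: min(100*3^9, 4370) = 4370
  i=10: min(100*3^10, 4370) = 4370
  i=11: min(100*3^11, 4370) = 4370

Answer: 100 300 900 2700 4370 4370 4370 4370 4370 4370 4370 4370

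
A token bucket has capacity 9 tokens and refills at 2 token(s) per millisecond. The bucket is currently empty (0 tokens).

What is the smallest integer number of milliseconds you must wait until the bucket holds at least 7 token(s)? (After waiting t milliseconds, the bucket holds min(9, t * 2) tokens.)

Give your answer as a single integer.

Need t * 2 >= 7, so t >= 7/2.
Smallest integer t = ceil(7/2) = 4.

Answer: 4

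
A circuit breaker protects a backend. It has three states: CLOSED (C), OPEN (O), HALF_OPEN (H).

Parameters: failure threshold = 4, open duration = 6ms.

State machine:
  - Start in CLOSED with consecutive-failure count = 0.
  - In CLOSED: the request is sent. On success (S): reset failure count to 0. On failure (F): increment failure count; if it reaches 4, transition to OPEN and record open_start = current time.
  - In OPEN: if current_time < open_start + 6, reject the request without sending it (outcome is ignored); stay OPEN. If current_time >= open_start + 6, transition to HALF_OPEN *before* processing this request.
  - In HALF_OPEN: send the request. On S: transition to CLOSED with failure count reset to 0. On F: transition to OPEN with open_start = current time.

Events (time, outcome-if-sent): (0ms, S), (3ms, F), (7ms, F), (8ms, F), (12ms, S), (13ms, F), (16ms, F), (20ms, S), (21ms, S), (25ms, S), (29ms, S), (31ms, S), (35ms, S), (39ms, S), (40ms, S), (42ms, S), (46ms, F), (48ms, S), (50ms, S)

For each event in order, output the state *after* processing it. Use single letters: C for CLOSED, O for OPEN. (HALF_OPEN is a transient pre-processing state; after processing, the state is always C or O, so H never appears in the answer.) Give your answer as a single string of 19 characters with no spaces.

State after each event:
  event#1 t=0ms outcome=S: state=CLOSED
  event#2 t=3ms outcome=F: state=CLOSED
  event#3 t=7ms outcome=F: state=CLOSED
  event#4 t=8ms outcome=F: state=CLOSED
  event#5 t=12ms outcome=S: state=CLOSED
  event#6 t=13ms outcome=F: state=CLOSED
  event#7 t=16ms outcome=F: state=CLOSED
  event#8 t=20ms outcome=S: state=CLOSED
  event#9 t=21ms outcome=S: state=CLOSED
  event#10 t=25ms outcome=S: state=CLOSED
  event#11 t=29ms outcome=S: state=CLOSED
  event#12 t=31ms outcome=S: state=CLOSED
  event#13 t=35ms outcome=S: state=CLOSED
  event#14 t=39ms outcome=S: state=CLOSED
  event#15 t=40ms outcome=S: state=CLOSED
  event#16 t=42ms outcome=S: state=CLOSED
  event#17 t=46ms outcome=F: state=CLOSED
  event#18 t=48ms outcome=S: state=CLOSED
  event#19 t=50ms outcome=S: state=CLOSED

Answer: CCCCCCCCCCCCCCCCCCC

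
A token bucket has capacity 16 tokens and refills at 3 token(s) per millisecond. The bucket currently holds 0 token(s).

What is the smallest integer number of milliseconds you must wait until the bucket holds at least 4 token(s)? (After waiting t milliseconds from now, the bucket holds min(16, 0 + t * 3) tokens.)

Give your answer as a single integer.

Answer: 2

Derivation:
Need 0 + t * 3 >= 4, so t >= 4/3.
Smallest integer t = ceil(4/3) = 2.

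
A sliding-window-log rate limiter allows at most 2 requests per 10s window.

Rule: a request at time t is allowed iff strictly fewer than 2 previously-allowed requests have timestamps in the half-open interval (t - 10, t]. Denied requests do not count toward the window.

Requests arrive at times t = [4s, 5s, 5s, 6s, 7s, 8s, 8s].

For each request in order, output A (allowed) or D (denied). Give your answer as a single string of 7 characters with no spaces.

Answer: AADDDDD

Derivation:
Tracking allowed requests in the window:
  req#1 t=4s: ALLOW
  req#2 t=5s: ALLOW
  req#3 t=5s: DENY
  req#4 t=6s: DENY
  req#5 t=7s: DENY
  req#6 t=8s: DENY
  req#7 t=8s: DENY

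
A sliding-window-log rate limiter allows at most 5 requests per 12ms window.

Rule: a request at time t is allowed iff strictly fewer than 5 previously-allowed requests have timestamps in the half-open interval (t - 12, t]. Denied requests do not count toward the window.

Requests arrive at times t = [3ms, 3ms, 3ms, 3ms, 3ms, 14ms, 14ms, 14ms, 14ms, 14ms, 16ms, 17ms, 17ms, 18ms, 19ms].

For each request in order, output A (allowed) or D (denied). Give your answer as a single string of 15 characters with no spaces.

Answer: AAAAADDDDDAAAAA

Derivation:
Tracking allowed requests in the window:
  req#1 t=3ms: ALLOW
  req#2 t=3ms: ALLOW
  req#3 t=3ms: ALLOW
  req#4 t=3ms: ALLOW
  req#5 t=3ms: ALLOW
  req#6 t=14ms: DENY
  req#7 t=14ms: DENY
  req#8 t=14ms: DENY
  req#9 t=14ms: DENY
  req#10 t=14ms: DENY
  req#11 t=16ms: ALLOW
  req#12 t=17ms: ALLOW
  req#13 t=17ms: ALLOW
  req#14 t=18ms: ALLOW
  req#15 t=19ms: ALLOW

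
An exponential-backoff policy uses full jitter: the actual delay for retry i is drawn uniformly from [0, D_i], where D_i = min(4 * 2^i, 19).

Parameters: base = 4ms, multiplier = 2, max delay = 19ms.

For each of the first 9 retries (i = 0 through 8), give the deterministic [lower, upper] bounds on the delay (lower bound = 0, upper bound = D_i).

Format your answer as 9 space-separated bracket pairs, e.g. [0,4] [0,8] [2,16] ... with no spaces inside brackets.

Computing bounds per retry:
  i=0: D_i=min(4*2^0,19)=4, bounds=[0,4]
  i=1: D_i=min(4*2^1,19)=8, bounds=[0,8]
  i=2: D_i=min(4*2^2,19)=16, bounds=[0,16]
  i=3: D_i=min(4*2^3,19)=19, bounds=[0,19]
  i=4: D_i=min(4*2^4,19)=19, bounds=[0,19]
  i=5: D_i=min(4*2^5,19)=19, bounds=[0,19]
  i=6: D_i=min(4*2^6,19)=19, bounds=[0,19]
  i=7: D_i=min(4*2^7,19)=19, bounds=[0,19]
  i=8: D_i=min(4*2^8,19)=19, bounds=[0,19]

Answer: [0,4] [0,8] [0,16] [0,19] [0,19] [0,19] [0,19] [0,19] [0,19]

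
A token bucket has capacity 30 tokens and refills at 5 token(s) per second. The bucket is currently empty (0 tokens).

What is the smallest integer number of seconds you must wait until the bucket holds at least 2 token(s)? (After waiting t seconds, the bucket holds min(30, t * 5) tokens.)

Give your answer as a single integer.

Need t * 5 >= 2, so t >= 2/5.
Smallest integer t = ceil(2/5) = 1.

Answer: 1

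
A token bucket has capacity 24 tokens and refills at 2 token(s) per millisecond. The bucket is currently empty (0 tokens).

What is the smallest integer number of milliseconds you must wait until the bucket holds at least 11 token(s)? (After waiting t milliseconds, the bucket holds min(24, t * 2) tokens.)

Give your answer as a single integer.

Answer: 6

Derivation:
Need t * 2 >= 11, so t >= 11/2.
Smallest integer t = ceil(11/2) = 6.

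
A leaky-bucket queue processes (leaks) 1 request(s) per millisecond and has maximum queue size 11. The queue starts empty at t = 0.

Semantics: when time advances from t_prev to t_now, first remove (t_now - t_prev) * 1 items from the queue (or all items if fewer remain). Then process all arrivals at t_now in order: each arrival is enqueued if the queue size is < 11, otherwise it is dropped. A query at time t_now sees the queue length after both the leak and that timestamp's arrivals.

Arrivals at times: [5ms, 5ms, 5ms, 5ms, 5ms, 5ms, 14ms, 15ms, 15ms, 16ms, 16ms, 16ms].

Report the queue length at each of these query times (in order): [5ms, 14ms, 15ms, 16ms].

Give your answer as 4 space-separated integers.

Queue lengths at query times:
  query t=5ms: backlog = 6
  query t=14ms: backlog = 1
  query t=15ms: backlog = 2
  query t=16ms: backlog = 4

Answer: 6 1 2 4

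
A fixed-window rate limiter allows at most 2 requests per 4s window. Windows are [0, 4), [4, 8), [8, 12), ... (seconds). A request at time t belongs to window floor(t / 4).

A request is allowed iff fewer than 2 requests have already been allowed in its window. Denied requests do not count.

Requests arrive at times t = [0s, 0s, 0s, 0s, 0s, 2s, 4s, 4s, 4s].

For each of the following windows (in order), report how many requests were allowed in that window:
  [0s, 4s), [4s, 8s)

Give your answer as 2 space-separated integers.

Answer: 2 2

Derivation:
Processing requests:
  req#1 t=0s (window 0): ALLOW
  req#2 t=0s (window 0): ALLOW
  req#3 t=0s (window 0): DENY
  req#4 t=0s (window 0): DENY
  req#5 t=0s (window 0): DENY
  req#6 t=2s (window 0): DENY
  req#7 t=4s (window 1): ALLOW
  req#8 t=4s (window 1): ALLOW
  req#9 t=4s (window 1): DENY

Allowed counts by window: 2 2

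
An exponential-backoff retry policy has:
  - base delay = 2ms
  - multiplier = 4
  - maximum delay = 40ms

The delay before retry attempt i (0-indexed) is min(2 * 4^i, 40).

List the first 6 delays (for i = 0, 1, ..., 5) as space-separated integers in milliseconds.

Answer: 2 8 32 40 40 40

Derivation:
Computing each delay:
  i=0: min(2*4^0, 40) = 2
  i=1: min(2*4^1, 40) = 8
  i=2: min(2*4^2, 40) = 32
  i=3: min(2*4^3, 40) = 40
  i=4: min(2*4^4, 40) = 40
  i=5: min(2*4^5, 40) = 40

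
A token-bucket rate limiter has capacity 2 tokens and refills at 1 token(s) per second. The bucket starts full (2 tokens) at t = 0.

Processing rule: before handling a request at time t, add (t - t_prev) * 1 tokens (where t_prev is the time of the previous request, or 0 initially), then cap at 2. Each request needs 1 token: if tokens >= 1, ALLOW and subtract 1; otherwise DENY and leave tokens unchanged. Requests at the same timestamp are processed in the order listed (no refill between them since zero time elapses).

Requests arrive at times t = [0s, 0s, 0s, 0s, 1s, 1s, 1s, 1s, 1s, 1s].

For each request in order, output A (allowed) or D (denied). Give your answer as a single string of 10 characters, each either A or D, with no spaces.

Answer: AADDADDDDD

Derivation:
Simulating step by step:
  req#1 t=0s: ALLOW
  req#2 t=0s: ALLOW
  req#3 t=0s: DENY
  req#4 t=0s: DENY
  req#5 t=1s: ALLOW
  req#6 t=1s: DENY
  req#7 t=1s: DENY
  req#8 t=1s: DENY
  req#9 t=1s: DENY
  req#10 t=1s: DENY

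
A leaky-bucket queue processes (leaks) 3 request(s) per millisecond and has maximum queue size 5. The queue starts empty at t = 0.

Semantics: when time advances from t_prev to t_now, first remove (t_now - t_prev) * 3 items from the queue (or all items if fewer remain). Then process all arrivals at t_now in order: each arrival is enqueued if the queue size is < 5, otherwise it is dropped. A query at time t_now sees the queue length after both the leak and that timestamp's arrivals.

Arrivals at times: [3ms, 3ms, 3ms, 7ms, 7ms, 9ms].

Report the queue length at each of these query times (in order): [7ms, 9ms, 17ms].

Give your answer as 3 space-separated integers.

Queue lengths at query times:
  query t=7ms: backlog = 2
  query t=9ms: backlog = 1
  query t=17ms: backlog = 0

Answer: 2 1 0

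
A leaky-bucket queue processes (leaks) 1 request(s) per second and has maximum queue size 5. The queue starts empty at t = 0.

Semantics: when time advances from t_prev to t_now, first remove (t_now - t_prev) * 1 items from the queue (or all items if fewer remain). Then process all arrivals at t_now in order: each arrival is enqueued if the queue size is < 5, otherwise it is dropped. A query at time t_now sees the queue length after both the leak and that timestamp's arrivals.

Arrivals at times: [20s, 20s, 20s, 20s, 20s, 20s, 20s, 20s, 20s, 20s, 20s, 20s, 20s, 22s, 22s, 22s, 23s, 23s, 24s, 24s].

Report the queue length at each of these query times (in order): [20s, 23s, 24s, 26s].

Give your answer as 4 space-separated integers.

Answer: 5 5 5 3

Derivation:
Queue lengths at query times:
  query t=20s: backlog = 5
  query t=23s: backlog = 5
  query t=24s: backlog = 5
  query t=26s: backlog = 3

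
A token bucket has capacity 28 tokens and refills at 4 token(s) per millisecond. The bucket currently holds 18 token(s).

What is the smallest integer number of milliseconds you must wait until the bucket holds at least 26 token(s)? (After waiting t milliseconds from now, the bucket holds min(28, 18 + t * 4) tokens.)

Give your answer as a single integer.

Answer: 2

Derivation:
Need 18 + t * 4 >= 26, so t >= 8/4.
Smallest integer t = ceil(8/4) = 2.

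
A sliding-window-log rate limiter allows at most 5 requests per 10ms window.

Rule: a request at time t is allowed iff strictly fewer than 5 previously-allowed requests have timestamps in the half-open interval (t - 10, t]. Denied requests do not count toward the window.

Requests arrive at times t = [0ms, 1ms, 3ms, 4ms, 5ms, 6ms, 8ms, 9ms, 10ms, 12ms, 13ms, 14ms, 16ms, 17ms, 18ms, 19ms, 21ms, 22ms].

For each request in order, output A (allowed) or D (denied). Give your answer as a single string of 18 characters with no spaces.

Answer: AAAAADDDAAAAADDDAA

Derivation:
Tracking allowed requests in the window:
  req#1 t=0ms: ALLOW
  req#2 t=1ms: ALLOW
  req#3 t=3ms: ALLOW
  req#4 t=4ms: ALLOW
  req#5 t=5ms: ALLOW
  req#6 t=6ms: DENY
  req#7 t=8ms: DENY
  req#8 t=9ms: DENY
  req#9 t=10ms: ALLOW
  req#10 t=12ms: ALLOW
  req#11 t=13ms: ALLOW
  req#12 t=14ms: ALLOW
  req#13 t=16ms: ALLOW
  req#14 t=17ms: DENY
  req#15 t=18ms: DENY
  req#16 t=19ms: DENY
  req#17 t=21ms: ALLOW
  req#18 t=22ms: ALLOW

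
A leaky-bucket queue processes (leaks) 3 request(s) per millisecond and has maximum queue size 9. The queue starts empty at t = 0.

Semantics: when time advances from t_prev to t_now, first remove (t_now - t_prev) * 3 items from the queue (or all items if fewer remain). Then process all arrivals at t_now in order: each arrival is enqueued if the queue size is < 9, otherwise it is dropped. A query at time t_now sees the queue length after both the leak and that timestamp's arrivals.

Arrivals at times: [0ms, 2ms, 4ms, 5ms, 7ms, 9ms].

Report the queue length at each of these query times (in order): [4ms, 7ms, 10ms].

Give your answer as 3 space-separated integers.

Queue lengths at query times:
  query t=4ms: backlog = 1
  query t=7ms: backlog = 1
  query t=10ms: backlog = 0

Answer: 1 1 0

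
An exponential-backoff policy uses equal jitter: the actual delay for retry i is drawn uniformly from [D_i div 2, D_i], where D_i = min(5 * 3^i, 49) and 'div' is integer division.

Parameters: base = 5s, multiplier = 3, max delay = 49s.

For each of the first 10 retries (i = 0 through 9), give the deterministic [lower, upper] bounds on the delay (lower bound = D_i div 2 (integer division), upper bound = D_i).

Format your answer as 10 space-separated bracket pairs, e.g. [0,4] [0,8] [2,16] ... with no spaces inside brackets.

Answer: [2,5] [7,15] [22,45] [24,49] [24,49] [24,49] [24,49] [24,49] [24,49] [24,49]

Derivation:
Computing bounds per retry:
  i=0: D_i=min(5*3^0,49)=5, bounds=[2,5]
  i=1: D_i=min(5*3^1,49)=15, bounds=[7,15]
  i=2: D_i=min(5*3^2,49)=45, bounds=[22,45]
  i=3: D_i=min(5*3^3,49)=49, bounds=[24,49]
  i=4: D_i=min(5*3^4,49)=49, bounds=[24,49]
  i=5: D_i=min(5*3^5,49)=49, bounds=[24,49]
  i=6: D_i=min(5*3^6,49)=49, bounds=[24,49]
  i=7: D_i=min(5*3^7,49)=49, bounds=[24,49]
  i=8: D_i=min(5*3^8,49)=49, bounds=[24,49]
  i=9: D_i=min(5*3^9,49)=49, bounds=[24,49]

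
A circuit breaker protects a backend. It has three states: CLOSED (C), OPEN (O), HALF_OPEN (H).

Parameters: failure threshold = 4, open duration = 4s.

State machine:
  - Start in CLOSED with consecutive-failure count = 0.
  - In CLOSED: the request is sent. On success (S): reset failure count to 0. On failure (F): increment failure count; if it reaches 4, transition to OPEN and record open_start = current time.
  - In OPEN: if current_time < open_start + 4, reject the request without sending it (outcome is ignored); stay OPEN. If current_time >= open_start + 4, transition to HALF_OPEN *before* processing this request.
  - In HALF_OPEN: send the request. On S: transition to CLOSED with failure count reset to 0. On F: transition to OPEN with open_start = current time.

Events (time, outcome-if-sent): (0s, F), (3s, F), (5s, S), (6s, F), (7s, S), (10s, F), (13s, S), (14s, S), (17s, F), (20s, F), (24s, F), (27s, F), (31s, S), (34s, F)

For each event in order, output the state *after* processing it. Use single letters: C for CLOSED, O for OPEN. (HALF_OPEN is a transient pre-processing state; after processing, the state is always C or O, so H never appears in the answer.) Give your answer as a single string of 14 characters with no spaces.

Answer: CCCCCCCCCCCOCC

Derivation:
State after each event:
  event#1 t=0s outcome=F: state=CLOSED
  event#2 t=3s outcome=F: state=CLOSED
  event#3 t=5s outcome=S: state=CLOSED
  event#4 t=6s outcome=F: state=CLOSED
  event#5 t=7s outcome=S: state=CLOSED
  event#6 t=10s outcome=F: state=CLOSED
  event#7 t=13s outcome=S: state=CLOSED
  event#8 t=14s outcome=S: state=CLOSED
  event#9 t=17s outcome=F: state=CLOSED
  event#10 t=20s outcome=F: state=CLOSED
  event#11 t=24s outcome=F: state=CLOSED
  event#12 t=27s outcome=F: state=OPEN
  event#13 t=31s outcome=S: state=CLOSED
  event#14 t=34s outcome=F: state=CLOSED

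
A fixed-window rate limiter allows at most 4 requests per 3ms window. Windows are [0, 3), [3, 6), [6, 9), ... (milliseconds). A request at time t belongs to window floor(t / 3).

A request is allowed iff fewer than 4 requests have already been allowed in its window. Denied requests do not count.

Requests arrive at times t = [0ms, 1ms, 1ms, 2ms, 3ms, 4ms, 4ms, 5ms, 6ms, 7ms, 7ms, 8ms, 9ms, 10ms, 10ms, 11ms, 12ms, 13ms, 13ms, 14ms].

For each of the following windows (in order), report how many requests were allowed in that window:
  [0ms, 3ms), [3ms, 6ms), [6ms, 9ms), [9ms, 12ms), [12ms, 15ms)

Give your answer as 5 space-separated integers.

Processing requests:
  req#1 t=0ms (window 0): ALLOW
  req#2 t=1ms (window 0): ALLOW
  req#3 t=1ms (window 0): ALLOW
  req#4 t=2ms (window 0): ALLOW
  req#5 t=3ms (window 1): ALLOW
  req#6 t=4ms (window 1): ALLOW
  req#7 t=4ms (window 1): ALLOW
  req#8 t=5ms (window 1): ALLOW
  req#9 t=6ms (window 2): ALLOW
  req#10 t=7ms (window 2): ALLOW
  req#11 t=7ms (window 2): ALLOW
  req#12 t=8ms (window 2): ALLOW
  req#13 t=9ms (window 3): ALLOW
  req#14 t=10ms (window 3): ALLOW
  req#15 t=10ms (window 3): ALLOW
  req#16 t=11ms (window 3): ALLOW
  req#17 t=12ms (window 4): ALLOW
  req#18 t=13ms (window 4): ALLOW
  req#19 t=13ms (window 4): ALLOW
  req#20 t=14ms (window 4): ALLOW

Allowed counts by window: 4 4 4 4 4

Answer: 4 4 4 4 4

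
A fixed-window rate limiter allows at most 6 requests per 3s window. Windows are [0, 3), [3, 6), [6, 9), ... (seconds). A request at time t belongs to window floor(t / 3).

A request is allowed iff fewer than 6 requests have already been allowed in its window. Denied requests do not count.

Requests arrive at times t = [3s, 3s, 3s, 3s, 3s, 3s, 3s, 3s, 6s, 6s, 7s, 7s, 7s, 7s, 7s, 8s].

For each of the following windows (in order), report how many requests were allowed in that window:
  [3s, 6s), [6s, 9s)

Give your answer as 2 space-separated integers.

Processing requests:
  req#1 t=3s (window 1): ALLOW
  req#2 t=3s (window 1): ALLOW
  req#3 t=3s (window 1): ALLOW
  req#4 t=3s (window 1): ALLOW
  req#5 t=3s (window 1): ALLOW
  req#6 t=3s (window 1): ALLOW
  req#7 t=3s (window 1): DENY
  req#8 t=3s (window 1): DENY
  req#9 t=6s (window 2): ALLOW
  req#10 t=6s (window 2): ALLOW
  req#11 t=7s (window 2): ALLOW
  req#12 t=7s (window 2): ALLOW
  req#13 t=7s (window 2): ALLOW
  req#14 t=7s (window 2): ALLOW
  req#15 t=7s (window 2): DENY
  req#16 t=8s (window 2): DENY

Allowed counts by window: 6 6

Answer: 6 6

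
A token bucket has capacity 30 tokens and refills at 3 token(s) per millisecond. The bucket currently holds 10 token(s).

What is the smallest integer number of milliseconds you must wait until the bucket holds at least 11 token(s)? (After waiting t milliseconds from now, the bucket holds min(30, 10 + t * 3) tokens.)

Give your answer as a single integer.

Need 10 + t * 3 >= 11, so t >= 1/3.
Smallest integer t = ceil(1/3) = 1.

Answer: 1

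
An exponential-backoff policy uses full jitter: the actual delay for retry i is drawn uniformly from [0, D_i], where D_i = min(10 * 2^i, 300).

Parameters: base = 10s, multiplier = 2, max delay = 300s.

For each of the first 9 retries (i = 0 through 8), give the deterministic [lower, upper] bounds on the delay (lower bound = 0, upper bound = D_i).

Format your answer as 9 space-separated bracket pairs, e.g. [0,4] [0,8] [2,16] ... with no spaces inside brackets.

Computing bounds per retry:
  i=0: D_i=min(10*2^0,300)=10, bounds=[0,10]
  i=1: D_i=min(10*2^1,300)=20, bounds=[0,20]
  i=2: D_i=min(10*2^2,300)=40, bounds=[0,40]
  i=3: D_i=min(10*2^3,300)=80, bounds=[0,80]
  i=4: D_i=min(10*2^4,300)=160, bounds=[0,160]
  i=5: D_i=min(10*2^5,300)=300, bounds=[0,300]
  i=6: D_i=min(10*2^6,300)=300, bounds=[0,300]
  i=7: D_i=min(10*2^7,300)=300, bounds=[0,300]
  i=8: D_i=min(10*2^8,300)=300, bounds=[0,300]

Answer: [0,10] [0,20] [0,40] [0,80] [0,160] [0,300] [0,300] [0,300] [0,300]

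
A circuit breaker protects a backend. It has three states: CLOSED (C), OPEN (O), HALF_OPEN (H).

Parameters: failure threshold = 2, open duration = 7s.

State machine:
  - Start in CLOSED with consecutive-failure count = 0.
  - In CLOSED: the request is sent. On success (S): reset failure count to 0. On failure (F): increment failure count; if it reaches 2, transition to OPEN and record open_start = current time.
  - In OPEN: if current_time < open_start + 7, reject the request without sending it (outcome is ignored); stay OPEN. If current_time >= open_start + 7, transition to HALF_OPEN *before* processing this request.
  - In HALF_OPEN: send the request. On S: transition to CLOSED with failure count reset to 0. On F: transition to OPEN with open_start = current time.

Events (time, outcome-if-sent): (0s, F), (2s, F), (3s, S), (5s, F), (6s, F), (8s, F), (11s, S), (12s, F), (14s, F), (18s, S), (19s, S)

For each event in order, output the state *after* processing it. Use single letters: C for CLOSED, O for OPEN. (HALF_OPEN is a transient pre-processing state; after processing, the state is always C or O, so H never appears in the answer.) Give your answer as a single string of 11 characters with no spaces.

State after each event:
  event#1 t=0s outcome=F: state=CLOSED
  event#2 t=2s outcome=F: state=OPEN
  event#3 t=3s outcome=S: state=OPEN
  event#4 t=5s outcome=F: state=OPEN
  event#5 t=6s outcome=F: state=OPEN
  event#6 t=8s outcome=F: state=OPEN
  event#7 t=11s outcome=S: state=CLOSED
  event#8 t=12s outcome=F: state=CLOSED
  event#9 t=14s outcome=F: state=OPEN
  event#10 t=18s outcome=S: state=OPEN
  event#11 t=19s outcome=S: state=OPEN

Answer: COOOOOCCOOO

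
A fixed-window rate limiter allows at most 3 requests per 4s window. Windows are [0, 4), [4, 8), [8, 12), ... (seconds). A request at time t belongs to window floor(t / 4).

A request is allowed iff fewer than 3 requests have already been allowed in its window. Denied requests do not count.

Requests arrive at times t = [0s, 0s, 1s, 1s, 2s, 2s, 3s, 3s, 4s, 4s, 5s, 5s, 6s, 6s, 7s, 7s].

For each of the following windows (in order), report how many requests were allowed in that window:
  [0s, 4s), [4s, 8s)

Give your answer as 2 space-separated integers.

Processing requests:
  req#1 t=0s (window 0): ALLOW
  req#2 t=0s (window 0): ALLOW
  req#3 t=1s (window 0): ALLOW
  req#4 t=1s (window 0): DENY
  req#5 t=2s (window 0): DENY
  req#6 t=2s (window 0): DENY
  req#7 t=3s (window 0): DENY
  req#8 t=3s (window 0): DENY
  req#9 t=4s (window 1): ALLOW
  req#10 t=4s (window 1): ALLOW
  req#11 t=5s (window 1): ALLOW
  req#12 t=5s (window 1): DENY
  req#13 t=6s (window 1): DENY
  req#14 t=6s (window 1): DENY
  req#15 t=7s (window 1): DENY
  req#16 t=7s (window 1): DENY

Allowed counts by window: 3 3

Answer: 3 3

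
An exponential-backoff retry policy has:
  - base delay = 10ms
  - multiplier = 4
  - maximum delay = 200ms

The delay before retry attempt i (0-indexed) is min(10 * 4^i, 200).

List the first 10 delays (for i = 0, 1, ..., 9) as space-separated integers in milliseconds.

Computing each delay:
  i=0: min(10*4^0, 200) = 10
  i=1: min(10*4^1, 200) = 40
  i=2: min(10*4^2, 200) = 160
  i=3: min(10*4^3, 200) = 200
  i=4: min(10*4^4, 200) = 200
  i=5: min(10*4^5, 200) = 200
  i=6: min(10*4^6, 200) = 200
  i=7: min(10*4^7, 200) = 200
  i=8: min(10*4^8, 200) = 200
  i=9: min(10*4^9, 200) = 200

Answer: 10 40 160 200 200 200 200 200 200 200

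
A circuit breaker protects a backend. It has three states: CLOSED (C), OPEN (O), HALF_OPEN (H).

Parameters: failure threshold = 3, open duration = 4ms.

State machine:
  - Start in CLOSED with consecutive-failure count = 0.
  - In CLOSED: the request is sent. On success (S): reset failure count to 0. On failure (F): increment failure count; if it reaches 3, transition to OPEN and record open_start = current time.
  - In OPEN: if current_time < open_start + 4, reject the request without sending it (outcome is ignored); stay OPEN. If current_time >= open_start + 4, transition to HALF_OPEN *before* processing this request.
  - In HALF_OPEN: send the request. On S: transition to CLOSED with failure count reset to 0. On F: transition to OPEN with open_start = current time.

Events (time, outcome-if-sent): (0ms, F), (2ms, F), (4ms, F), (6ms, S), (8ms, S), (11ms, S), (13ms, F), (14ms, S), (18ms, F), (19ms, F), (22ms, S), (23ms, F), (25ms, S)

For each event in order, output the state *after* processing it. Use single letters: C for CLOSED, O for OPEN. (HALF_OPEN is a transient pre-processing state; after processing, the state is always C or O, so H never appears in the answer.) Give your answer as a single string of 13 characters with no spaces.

Answer: CCOOCCCCCCCCC

Derivation:
State after each event:
  event#1 t=0ms outcome=F: state=CLOSED
  event#2 t=2ms outcome=F: state=CLOSED
  event#3 t=4ms outcome=F: state=OPEN
  event#4 t=6ms outcome=S: state=OPEN
  event#5 t=8ms outcome=S: state=CLOSED
  event#6 t=11ms outcome=S: state=CLOSED
  event#7 t=13ms outcome=F: state=CLOSED
  event#8 t=14ms outcome=S: state=CLOSED
  event#9 t=18ms outcome=F: state=CLOSED
  event#10 t=19ms outcome=F: state=CLOSED
  event#11 t=22ms outcome=S: state=CLOSED
  event#12 t=23ms outcome=F: state=CLOSED
  event#13 t=25ms outcome=S: state=CLOSED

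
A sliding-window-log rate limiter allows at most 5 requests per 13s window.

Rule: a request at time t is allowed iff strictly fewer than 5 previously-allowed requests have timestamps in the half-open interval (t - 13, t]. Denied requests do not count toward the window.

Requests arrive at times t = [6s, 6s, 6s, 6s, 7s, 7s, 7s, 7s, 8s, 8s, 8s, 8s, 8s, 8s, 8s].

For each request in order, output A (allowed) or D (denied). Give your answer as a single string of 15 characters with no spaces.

Tracking allowed requests in the window:
  req#1 t=6s: ALLOW
  req#2 t=6s: ALLOW
  req#3 t=6s: ALLOW
  req#4 t=6s: ALLOW
  req#5 t=7s: ALLOW
  req#6 t=7s: DENY
  req#7 t=7s: DENY
  req#8 t=7s: DENY
  req#9 t=8s: DENY
  req#10 t=8s: DENY
  req#11 t=8s: DENY
  req#12 t=8s: DENY
  req#13 t=8s: DENY
  req#14 t=8s: DENY
  req#15 t=8s: DENY

Answer: AAAAADDDDDDDDDD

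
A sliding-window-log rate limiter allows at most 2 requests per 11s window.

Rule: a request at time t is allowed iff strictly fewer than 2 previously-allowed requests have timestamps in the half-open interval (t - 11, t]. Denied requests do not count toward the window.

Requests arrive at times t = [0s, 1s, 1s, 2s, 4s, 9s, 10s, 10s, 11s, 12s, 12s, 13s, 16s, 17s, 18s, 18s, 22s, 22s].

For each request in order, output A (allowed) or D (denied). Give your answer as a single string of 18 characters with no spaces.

Answer: AADDDDDDAADDDDDDAD

Derivation:
Tracking allowed requests in the window:
  req#1 t=0s: ALLOW
  req#2 t=1s: ALLOW
  req#3 t=1s: DENY
  req#4 t=2s: DENY
  req#5 t=4s: DENY
  req#6 t=9s: DENY
  req#7 t=10s: DENY
  req#8 t=10s: DENY
  req#9 t=11s: ALLOW
  req#10 t=12s: ALLOW
  req#11 t=12s: DENY
  req#12 t=13s: DENY
  req#13 t=16s: DENY
  req#14 t=17s: DENY
  req#15 t=18s: DENY
  req#16 t=18s: DENY
  req#17 t=22s: ALLOW
  req#18 t=22s: DENY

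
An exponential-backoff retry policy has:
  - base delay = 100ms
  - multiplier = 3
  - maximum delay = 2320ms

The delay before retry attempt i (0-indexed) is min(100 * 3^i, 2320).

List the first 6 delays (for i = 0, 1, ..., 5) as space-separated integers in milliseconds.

Computing each delay:
  i=0: min(100*3^0, 2320) = 100
  i=1: min(100*3^1, 2320) = 300
  i=2: min(100*3^2, 2320) = 900
  i=3: min(100*3^3, 2320) = 2320
  i=4: min(100*3^4, 2320) = 2320
  i=5: min(100*3^5, 2320) = 2320

Answer: 100 300 900 2320 2320 2320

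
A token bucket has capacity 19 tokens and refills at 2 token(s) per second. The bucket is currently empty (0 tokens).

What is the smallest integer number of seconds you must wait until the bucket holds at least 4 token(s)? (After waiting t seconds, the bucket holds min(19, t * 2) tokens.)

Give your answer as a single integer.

Answer: 2

Derivation:
Need t * 2 >= 4, so t >= 4/2.
Smallest integer t = ceil(4/2) = 2.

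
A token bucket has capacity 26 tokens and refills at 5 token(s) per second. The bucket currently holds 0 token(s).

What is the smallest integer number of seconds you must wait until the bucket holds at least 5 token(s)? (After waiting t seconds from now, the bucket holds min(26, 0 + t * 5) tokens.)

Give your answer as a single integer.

Answer: 1

Derivation:
Need 0 + t * 5 >= 5, so t >= 5/5.
Smallest integer t = ceil(5/5) = 1.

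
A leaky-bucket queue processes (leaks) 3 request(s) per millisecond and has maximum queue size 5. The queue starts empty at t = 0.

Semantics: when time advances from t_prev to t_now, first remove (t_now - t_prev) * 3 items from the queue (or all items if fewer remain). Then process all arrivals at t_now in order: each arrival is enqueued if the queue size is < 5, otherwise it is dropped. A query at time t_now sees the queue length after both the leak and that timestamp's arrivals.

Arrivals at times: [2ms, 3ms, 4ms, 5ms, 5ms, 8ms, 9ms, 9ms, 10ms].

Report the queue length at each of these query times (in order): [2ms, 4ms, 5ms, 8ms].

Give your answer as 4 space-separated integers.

Answer: 1 1 2 1

Derivation:
Queue lengths at query times:
  query t=2ms: backlog = 1
  query t=4ms: backlog = 1
  query t=5ms: backlog = 2
  query t=8ms: backlog = 1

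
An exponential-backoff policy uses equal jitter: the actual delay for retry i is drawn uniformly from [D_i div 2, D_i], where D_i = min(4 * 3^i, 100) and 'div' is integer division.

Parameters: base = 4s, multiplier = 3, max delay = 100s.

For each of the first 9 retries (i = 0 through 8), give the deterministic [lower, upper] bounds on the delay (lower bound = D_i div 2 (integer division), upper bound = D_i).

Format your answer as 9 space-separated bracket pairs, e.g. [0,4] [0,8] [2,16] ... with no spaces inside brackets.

Computing bounds per retry:
  i=0: D_i=min(4*3^0,100)=4, bounds=[2,4]
  i=1: D_i=min(4*3^1,100)=12, bounds=[6,12]
  i=2: D_i=min(4*3^2,100)=36, bounds=[18,36]
  i=3: D_i=min(4*3^3,100)=100, bounds=[50,100]
  i=4: D_i=min(4*3^4,100)=100, bounds=[50,100]
  i=5: D_i=min(4*3^5,100)=100, bounds=[50,100]
  i=6: D_i=min(4*3^6,100)=100, bounds=[50,100]
  i=7: D_i=min(4*3^7,100)=100, bounds=[50,100]
  i=8: D_i=min(4*3^8,100)=100, bounds=[50,100]

Answer: [2,4] [6,12] [18,36] [50,100] [50,100] [50,100] [50,100] [50,100] [50,100]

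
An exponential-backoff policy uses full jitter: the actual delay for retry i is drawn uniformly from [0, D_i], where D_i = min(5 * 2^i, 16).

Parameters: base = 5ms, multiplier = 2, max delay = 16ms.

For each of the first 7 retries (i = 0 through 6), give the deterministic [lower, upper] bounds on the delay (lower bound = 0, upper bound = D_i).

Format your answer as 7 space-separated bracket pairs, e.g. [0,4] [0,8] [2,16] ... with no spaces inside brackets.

Computing bounds per retry:
  i=0: D_i=min(5*2^0,16)=5, bounds=[0,5]
  i=1: D_i=min(5*2^1,16)=10, bounds=[0,10]
  i=2: D_i=min(5*2^2,16)=16, bounds=[0,16]
  i=3: D_i=min(5*2^3,16)=16, bounds=[0,16]
  i=4: D_i=min(5*2^4,16)=16, bounds=[0,16]
  i=5: D_i=min(5*2^5,16)=16, bounds=[0,16]
  i=6: D_i=min(5*2^6,16)=16, bounds=[0,16]

Answer: [0,5] [0,10] [0,16] [0,16] [0,16] [0,16] [0,16]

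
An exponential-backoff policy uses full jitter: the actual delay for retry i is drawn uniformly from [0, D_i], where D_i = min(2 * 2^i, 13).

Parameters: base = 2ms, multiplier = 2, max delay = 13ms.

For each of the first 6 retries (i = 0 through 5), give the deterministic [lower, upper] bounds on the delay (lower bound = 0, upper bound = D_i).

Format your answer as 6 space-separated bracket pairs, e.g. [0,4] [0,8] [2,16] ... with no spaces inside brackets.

Answer: [0,2] [0,4] [0,8] [0,13] [0,13] [0,13]

Derivation:
Computing bounds per retry:
  i=0: D_i=min(2*2^0,13)=2, bounds=[0,2]
  i=1: D_i=min(2*2^1,13)=4, bounds=[0,4]
  i=2: D_i=min(2*2^2,13)=8, bounds=[0,8]
  i=3: D_i=min(2*2^3,13)=13, bounds=[0,13]
  i=4: D_i=min(2*2^4,13)=13, bounds=[0,13]
  i=5: D_i=min(2*2^5,13)=13, bounds=[0,13]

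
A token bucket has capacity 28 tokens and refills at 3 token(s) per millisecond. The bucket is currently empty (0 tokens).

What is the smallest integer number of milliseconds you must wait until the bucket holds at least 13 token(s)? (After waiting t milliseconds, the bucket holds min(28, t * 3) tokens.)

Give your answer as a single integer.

Need t * 3 >= 13, so t >= 13/3.
Smallest integer t = ceil(13/3) = 5.

Answer: 5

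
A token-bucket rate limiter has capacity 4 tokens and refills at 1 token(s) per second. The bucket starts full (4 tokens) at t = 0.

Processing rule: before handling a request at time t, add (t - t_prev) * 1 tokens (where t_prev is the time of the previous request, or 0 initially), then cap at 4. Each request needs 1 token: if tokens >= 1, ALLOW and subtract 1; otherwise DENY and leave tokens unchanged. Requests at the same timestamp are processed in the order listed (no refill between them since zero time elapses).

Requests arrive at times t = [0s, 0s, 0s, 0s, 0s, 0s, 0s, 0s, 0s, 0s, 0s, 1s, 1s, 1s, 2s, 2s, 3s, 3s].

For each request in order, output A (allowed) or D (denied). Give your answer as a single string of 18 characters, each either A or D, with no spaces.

Answer: AAAADDDDDDDADDADAD

Derivation:
Simulating step by step:
  req#1 t=0s: ALLOW
  req#2 t=0s: ALLOW
  req#3 t=0s: ALLOW
  req#4 t=0s: ALLOW
  req#5 t=0s: DENY
  req#6 t=0s: DENY
  req#7 t=0s: DENY
  req#8 t=0s: DENY
  req#9 t=0s: DENY
  req#10 t=0s: DENY
  req#11 t=0s: DENY
  req#12 t=1s: ALLOW
  req#13 t=1s: DENY
  req#14 t=1s: DENY
  req#15 t=2s: ALLOW
  req#16 t=2s: DENY
  req#17 t=3s: ALLOW
  req#18 t=3s: DENY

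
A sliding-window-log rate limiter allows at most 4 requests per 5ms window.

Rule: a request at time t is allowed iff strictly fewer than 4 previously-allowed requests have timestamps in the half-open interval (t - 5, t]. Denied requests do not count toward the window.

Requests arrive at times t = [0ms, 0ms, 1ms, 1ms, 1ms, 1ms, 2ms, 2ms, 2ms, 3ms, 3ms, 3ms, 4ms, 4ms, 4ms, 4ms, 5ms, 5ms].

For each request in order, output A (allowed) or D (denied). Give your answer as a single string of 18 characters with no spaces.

Answer: AAAADDDDDDDDDDDDAA

Derivation:
Tracking allowed requests in the window:
  req#1 t=0ms: ALLOW
  req#2 t=0ms: ALLOW
  req#3 t=1ms: ALLOW
  req#4 t=1ms: ALLOW
  req#5 t=1ms: DENY
  req#6 t=1ms: DENY
  req#7 t=2ms: DENY
  req#8 t=2ms: DENY
  req#9 t=2ms: DENY
  req#10 t=3ms: DENY
  req#11 t=3ms: DENY
  req#12 t=3ms: DENY
  req#13 t=4ms: DENY
  req#14 t=4ms: DENY
  req#15 t=4ms: DENY
  req#16 t=4ms: DENY
  req#17 t=5ms: ALLOW
  req#18 t=5ms: ALLOW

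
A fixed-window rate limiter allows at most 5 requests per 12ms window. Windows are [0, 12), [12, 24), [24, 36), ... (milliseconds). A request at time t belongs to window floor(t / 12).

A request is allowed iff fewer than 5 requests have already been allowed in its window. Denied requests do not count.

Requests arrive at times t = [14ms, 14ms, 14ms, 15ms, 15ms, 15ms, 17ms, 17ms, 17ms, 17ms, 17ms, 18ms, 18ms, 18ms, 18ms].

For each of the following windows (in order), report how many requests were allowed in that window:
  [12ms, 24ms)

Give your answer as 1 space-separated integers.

Processing requests:
  req#1 t=14ms (window 1): ALLOW
  req#2 t=14ms (window 1): ALLOW
  req#3 t=14ms (window 1): ALLOW
  req#4 t=15ms (window 1): ALLOW
  req#5 t=15ms (window 1): ALLOW
  req#6 t=15ms (window 1): DENY
  req#7 t=17ms (window 1): DENY
  req#8 t=17ms (window 1): DENY
  req#9 t=17ms (window 1): DENY
  req#10 t=17ms (window 1): DENY
  req#11 t=17ms (window 1): DENY
  req#12 t=18ms (window 1): DENY
  req#13 t=18ms (window 1): DENY
  req#14 t=18ms (window 1): DENY
  req#15 t=18ms (window 1): DENY

Allowed counts by window: 5

Answer: 5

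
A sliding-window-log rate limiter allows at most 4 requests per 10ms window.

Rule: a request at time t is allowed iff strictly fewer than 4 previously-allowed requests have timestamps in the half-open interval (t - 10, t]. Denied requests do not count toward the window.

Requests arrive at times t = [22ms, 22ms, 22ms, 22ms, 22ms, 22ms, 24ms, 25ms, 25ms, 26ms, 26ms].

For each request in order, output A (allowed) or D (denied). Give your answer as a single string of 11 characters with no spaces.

Tracking allowed requests in the window:
  req#1 t=22ms: ALLOW
  req#2 t=22ms: ALLOW
  req#3 t=22ms: ALLOW
  req#4 t=22ms: ALLOW
  req#5 t=22ms: DENY
  req#6 t=22ms: DENY
  req#7 t=24ms: DENY
  req#8 t=25ms: DENY
  req#9 t=25ms: DENY
  req#10 t=26ms: DENY
  req#11 t=26ms: DENY

Answer: AAAADDDDDDD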